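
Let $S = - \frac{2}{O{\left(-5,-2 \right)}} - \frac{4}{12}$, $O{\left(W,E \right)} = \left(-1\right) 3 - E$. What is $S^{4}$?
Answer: $\frac{625}{81} \approx 7.716$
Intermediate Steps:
$O{\left(W,E \right)} = -3 - E$
$S = \frac{5}{3}$ ($S = - \frac{2}{-3 - -2} - \frac{4}{12} = - \frac{2}{-3 + 2} - \frac{1}{3} = - \frac{2}{-1} - \frac{1}{3} = \left(-2\right) \left(-1\right) - \frac{1}{3} = 2 - \frac{1}{3} = \frac{5}{3} \approx 1.6667$)
$S^{4} = \left(\frac{5}{3}\right)^{4} = \frac{625}{81}$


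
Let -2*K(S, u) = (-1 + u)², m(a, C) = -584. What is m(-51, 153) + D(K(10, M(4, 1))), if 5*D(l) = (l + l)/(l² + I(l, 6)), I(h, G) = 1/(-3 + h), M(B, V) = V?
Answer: -584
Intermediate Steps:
K(S, u) = -(-1 + u)²/2
D(l) = 2*l/(5*(l² + 1/(-3 + l))) (D(l) = ((l + l)/(l² + 1/(-3 + l)))/5 = ((2*l)/(l² + 1/(-3 + l)))/5 = (2*l/(l² + 1/(-3 + l)))/5 = 2*l/(5*(l² + 1/(-3 + l))))
m(-51, 153) + D(K(10, M(4, 1))) = -584 + 2*(-(-1 + 1)²/2)*(-3 - (-1 + 1)²/2)/(5*(1 + (-(-1 + 1)²/2)²*(-3 - (-1 + 1)²/2))) = -584 + 2*(-½*0²)*(-3 - ½*0²)/(5*(1 + (-½*0²)²*(-3 - ½*0²))) = -584 + 2*(-½*0)*(-3 - ½*0)/(5*(1 + (-½*0)²*(-3 - ½*0))) = -584 + (⅖)*0*(-3 + 0)/(1 + 0²*(-3 + 0)) = -584 + (⅖)*0*(-3)/(1 + 0*(-3)) = -584 + (⅖)*0*(-3)/(1 + 0) = -584 + (⅖)*0*(-3)/1 = -584 + (⅖)*0*1*(-3) = -584 + 0 = -584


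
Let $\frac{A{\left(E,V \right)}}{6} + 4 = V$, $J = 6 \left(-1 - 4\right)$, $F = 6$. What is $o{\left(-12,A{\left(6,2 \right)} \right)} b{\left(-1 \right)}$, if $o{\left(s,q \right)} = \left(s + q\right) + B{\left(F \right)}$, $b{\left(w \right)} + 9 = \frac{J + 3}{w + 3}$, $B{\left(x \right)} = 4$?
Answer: $450$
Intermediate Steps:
$J = -30$ ($J = 6 \left(-5\right) = -30$)
$A{\left(E,V \right)} = -24 + 6 V$
$b{\left(w \right)} = -9 - \frac{27}{3 + w}$ ($b{\left(w \right)} = -9 + \frac{-30 + 3}{w + 3} = -9 - \frac{27}{3 + w}$)
$o{\left(s,q \right)} = 4 + q + s$ ($o{\left(s,q \right)} = \left(s + q\right) + 4 = \left(q + s\right) + 4 = 4 + q + s$)
$o{\left(-12,A{\left(6,2 \right)} \right)} b{\left(-1 \right)} = \left(4 + \left(-24 + 6 \cdot 2\right) - 12\right) \frac{9 \left(-6 - -1\right)}{3 - 1} = \left(4 + \left(-24 + 12\right) - 12\right) \frac{9 \left(-6 + 1\right)}{2} = \left(4 - 12 - 12\right) 9 \cdot \frac{1}{2} \left(-5\right) = \left(-20\right) \left(- \frac{45}{2}\right) = 450$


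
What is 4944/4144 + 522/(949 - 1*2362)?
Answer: 33491/40663 ≈ 0.82362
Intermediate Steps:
4944/4144 + 522/(949 - 1*2362) = 4944*(1/4144) + 522/(949 - 2362) = 309/259 + 522/(-1413) = 309/259 + 522*(-1/1413) = 309/259 - 58/157 = 33491/40663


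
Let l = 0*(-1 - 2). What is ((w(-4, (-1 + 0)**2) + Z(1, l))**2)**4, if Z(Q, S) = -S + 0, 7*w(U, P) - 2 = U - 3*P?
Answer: 390625/5764801 ≈ 0.067760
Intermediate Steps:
l = 0 (l = 0*(-3) = 0)
w(U, P) = 2/7 - 3*P/7 + U/7 (w(U, P) = 2/7 + (U - 3*P)/7 = 2/7 + (-3*P/7 + U/7) = 2/7 - 3*P/7 + U/7)
Z(Q, S) = -S
((w(-4, (-1 + 0)**2) + Z(1, l))**2)**4 = (((2/7 - 3*(-1 + 0)**2/7 + (1/7)*(-4)) - 1*0)**2)**4 = (((2/7 - 3/7*(-1)**2 - 4/7) + 0)**2)**4 = (((2/7 - 3/7*1 - 4/7) + 0)**2)**4 = (((2/7 - 3/7 - 4/7) + 0)**2)**4 = ((-5/7 + 0)**2)**4 = ((-5/7)**2)**4 = (25/49)**4 = 390625/5764801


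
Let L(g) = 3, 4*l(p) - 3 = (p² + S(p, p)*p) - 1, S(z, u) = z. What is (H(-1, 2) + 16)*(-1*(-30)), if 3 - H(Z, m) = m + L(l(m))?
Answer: 420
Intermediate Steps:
l(p) = ½ + p²/2 (l(p) = ¾ + ((p² + p*p) - 1)/4 = ¾ + ((p² + p²) - 1)/4 = ¾ + (2*p² - 1)/4 = ¾ + (-1 + 2*p²)/4 = ¾ + (-¼ + p²/2) = ½ + p²/2)
H(Z, m) = -m (H(Z, m) = 3 - (m + 3) = 3 - (3 + m) = 3 + (-3 - m) = -m)
(H(-1, 2) + 16)*(-1*(-30)) = (-1*2 + 16)*(-1*(-30)) = (-2 + 16)*30 = 14*30 = 420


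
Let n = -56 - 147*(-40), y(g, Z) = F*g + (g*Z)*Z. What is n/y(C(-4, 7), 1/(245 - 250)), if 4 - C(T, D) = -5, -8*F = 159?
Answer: -1164800/35703 ≈ -32.625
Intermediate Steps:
F = -159/8 (F = -⅛*159 = -159/8 ≈ -19.875)
C(T, D) = 9 (C(T, D) = 4 - 1*(-5) = 4 + 5 = 9)
y(g, Z) = -159*g/8 + g*Z² (y(g, Z) = -159*g/8 + (g*Z)*Z = -159*g/8 + (Z*g)*Z = -159*g/8 + g*Z²)
n = 5824 (n = -56 + 5880 = 5824)
n/y(C(-4, 7), 1/(245 - 250)) = 5824/(((⅛)*9*(-159 + 8*(1/(245 - 250))²))) = 5824/(((⅛)*9*(-159 + 8*(1/(-5))²))) = 5824/(((⅛)*9*(-159 + 8*(-⅕)²))) = 5824/(((⅛)*9*(-159 + 8*(1/25)))) = 5824/(((⅛)*9*(-159 + 8/25))) = 5824/(((⅛)*9*(-3967/25))) = 5824/(-35703/200) = 5824*(-200/35703) = -1164800/35703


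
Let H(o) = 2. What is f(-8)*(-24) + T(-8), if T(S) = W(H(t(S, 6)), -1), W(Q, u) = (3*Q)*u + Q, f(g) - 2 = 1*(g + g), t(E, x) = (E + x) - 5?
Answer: 332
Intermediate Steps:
t(E, x) = -5 + E + x
f(g) = 2 + 2*g (f(g) = 2 + 1*(g + g) = 2 + 1*(2*g) = 2 + 2*g)
W(Q, u) = Q + 3*Q*u (W(Q, u) = 3*Q*u + Q = Q + 3*Q*u)
T(S) = -4 (T(S) = 2*(1 + 3*(-1)) = 2*(1 - 3) = 2*(-2) = -4)
f(-8)*(-24) + T(-8) = (2 + 2*(-8))*(-24) - 4 = (2 - 16)*(-24) - 4 = -14*(-24) - 4 = 336 - 4 = 332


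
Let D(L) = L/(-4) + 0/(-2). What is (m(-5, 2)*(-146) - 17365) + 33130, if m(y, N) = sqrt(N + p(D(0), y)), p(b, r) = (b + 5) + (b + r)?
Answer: 15765 - 146*sqrt(2) ≈ 15559.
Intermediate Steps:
D(L) = -L/4 (D(L) = L*(-1/4) + 0*(-1/2) = -L/4 + 0 = -L/4)
p(b, r) = 5 + r + 2*b (p(b, r) = (5 + b) + (b + r) = 5 + r + 2*b)
m(y, N) = sqrt(5 + N + y) (m(y, N) = sqrt(N + (5 + y + 2*(-1/4*0))) = sqrt(N + (5 + y + 2*0)) = sqrt(N + (5 + y + 0)) = sqrt(N + (5 + y)) = sqrt(5 + N + y))
(m(-5, 2)*(-146) - 17365) + 33130 = (sqrt(5 + 2 - 5)*(-146) - 17365) + 33130 = (sqrt(2)*(-146) - 17365) + 33130 = (-146*sqrt(2) - 17365) + 33130 = (-17365 - 146*sqrt(2)) + 33130 = 15765 - 146*sqrt(2)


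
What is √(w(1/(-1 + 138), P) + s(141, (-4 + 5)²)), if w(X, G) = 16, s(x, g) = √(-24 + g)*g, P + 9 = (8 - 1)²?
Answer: √(16 + I*√23) ≈ 4.0437 + 0.593*I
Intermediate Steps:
P = 40 (P = -9 + (8 - 1)² = -9 + 7² = -9 + 49 = 40)
s(x, g) = g*√(-24 + g)
√(w(1/(-1 + 138), P) + s(141, (-4 + 5)²)) = √(16 + (-4 + 5)²*√(-24 + (-4 + 5)²)) = √(16 + 1²*√(-24 + 1²)) = √(16 + 1*√(-24 + 1)) = √(16 + 1*√(-23)) = √(16 + 1*(I*√23)) = √(16 + I*√23)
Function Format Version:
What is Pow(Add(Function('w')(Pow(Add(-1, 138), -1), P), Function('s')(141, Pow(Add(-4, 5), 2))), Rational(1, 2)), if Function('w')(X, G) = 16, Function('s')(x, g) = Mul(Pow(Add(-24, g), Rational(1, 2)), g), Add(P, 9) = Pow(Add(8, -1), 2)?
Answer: Pow(Add(16, Mul(I, Pow(23, Rational(1, 2)))), Rational(1, 2)) ≈ Add(4.0437, Mul(0.59300, I))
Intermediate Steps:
P = 40 (P = Add(-9, Pow(Add(8, -1), 2)) = Add(-9, Pow(7, 2)) = Add(-9, 49) = 40)
Function('s')(x, g) = Mul(g, Pow(Add(-24, g), Rational(1, 2)))
Pow(Add(Function('w')(Pow(Add(-1, 138), -1), P), Function('s')(141, Pow(Add(-4, 5), 2))), Rational(1, 2)) = Pow(Add(16, Mul(Pow(Add(-4, 5), 2), Pow(Add(-24, Pow(Add(-4, 5), 2)), Rational(1, 2)))), Rational(1, 2)) = Pow(Add(16, Mul(Pow(1, 2), Pow(Add(-24, Pow(1, 2)), Rational(1, 2)))), Rational(1, 2)) = Pow(Add(16, Mul(1, Pow(Add(-24, 1), Rational(1, 2)))), Rational(1, 2)) = Pow(Add(16, Mul(1, Pow(-23, Rational(1, 2)))), Rational(1, 2)) = Pow(Add(16, Mul(1, Mul(I, Pow(23, Rational(1, 2))))), Rational(1, 2)) = Pow(Add(16, Mul(I, Pow(23, Rational(1, 2)))), Rational(1, 2))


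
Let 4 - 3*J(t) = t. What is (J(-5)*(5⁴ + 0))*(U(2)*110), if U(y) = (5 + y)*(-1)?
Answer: -1443750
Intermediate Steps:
U(y) = -5 - y
J(t) = 4/3 - t/3
(J(-5)*(5⁴ + 0))*(U(2)*110) = ((4/3 - ⅓*(-5))*(5⁴ + 0))*((-5 - 1*2)*110) = ((4/3 + 5/3)*(625 + 0))*((-5 - 2)*110) = (3*625)*(-7*110) = 1875*(-770) = -1443750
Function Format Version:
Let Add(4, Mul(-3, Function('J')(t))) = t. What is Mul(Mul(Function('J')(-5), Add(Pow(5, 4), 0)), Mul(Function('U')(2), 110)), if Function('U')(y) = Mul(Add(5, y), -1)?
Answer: -1443750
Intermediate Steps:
Function('U')(y) = Add(-5, Mul(-1, y))
Function('J')(t) = Add(Rational(4, 3), Mul(Rational(-1, 3), t))
Mul(Mul(Function('J')(-5), Add(Pow(5, 4), 0)), Mul(Function('U')(2), 110)) = Mul(Mul(Add(Rational(4, 3), Mul(Rational(-1, 3), -5)), Add(Pow(5, 4), 0)), Mul(Add(-5, Mul(-1, 2)), 110)) = Mul(Mul(Add(Rational(4, 3), Rational(5, 3)), Add(625, 0)), Mul(Add(-5, -2), 110)) = Mul(Mul(3, 625), Mul(-7, 110)) = Mul(1875, -770) = -1443750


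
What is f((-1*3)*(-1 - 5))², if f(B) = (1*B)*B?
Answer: 104976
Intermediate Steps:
f(B) = B² (f(B) = B*B = B²)
f((-1*3)*(-1 - 5))² = (((-1*3)*(-1 - 5))²)² = ((-3*(-6))²)² = (18²)² = 324² = 104976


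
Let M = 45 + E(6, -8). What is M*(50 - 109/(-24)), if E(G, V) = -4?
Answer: 53669/24 ≈ 2236.2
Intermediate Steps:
M = 41 (M = 45 - 4 = 41)
M*(50 - 109/(-24)) = 41*(50 - 109/(-24)) = 41*(50 - 109*(-1/24)) = 41*(50 + 109/24) = 41*(1309/24) = 53669/24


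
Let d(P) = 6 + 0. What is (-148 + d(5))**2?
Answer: 20164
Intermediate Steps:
d(P) = 6
(-148 + d(5))**2 = (-148 + 6)**2 = (-142)**2 = 20164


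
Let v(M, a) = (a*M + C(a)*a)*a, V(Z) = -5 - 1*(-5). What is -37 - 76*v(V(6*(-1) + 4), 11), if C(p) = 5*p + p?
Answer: -606973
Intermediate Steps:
C(p) = 6*p
V(Z) = 0 (V(Z) = -5 + 5 = 0)
v(M, a) = a*(6*a² + M*a) (v(M, a) = (a*M + (6*a)*a)*a = (M*a + 6*a²)*a = (6*a² + M*a)*a = a*(6*a² + M*a))
-37 - 76*v(V(6*(-1) + 4), 11) = -37 - 76*11²*(0 + 6*11) = -37 - 9196*(0 + 66) = -37 - 9196*66 = -37 - 76*7986 = -37 - 606936 = -606973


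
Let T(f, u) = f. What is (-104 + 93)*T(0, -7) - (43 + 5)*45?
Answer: -2160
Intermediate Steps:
(-104 + 93)*T(0, -7) - (43 + 5)*45 = (-104 + 93)*0 - (43 + 5)*45 = -11*0 - 48*45 = 0 - 1*2160 = 0 - 2160 = -2160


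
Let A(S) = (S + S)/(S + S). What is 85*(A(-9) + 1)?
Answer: 170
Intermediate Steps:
A(S) = 1 (A(S) = (2*S)/((2*S)) = (2*S)*(1/(2*S)) = 1)
85*(A(-9) + 1) = 85*(1 + 1) = 85*2 = 170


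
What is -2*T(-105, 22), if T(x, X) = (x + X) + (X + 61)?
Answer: 0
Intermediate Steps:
T(x, X) = 61 + x + 2*X (T(x, X) = (X + x) + (61 + X) = 61 + x + 2*X)
-2*T(-105, 22) = -2*(61 - 105 + 2*22) = -2*(61 - 105 + 44) = -2*0 = 0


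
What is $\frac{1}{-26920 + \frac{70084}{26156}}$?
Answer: $- \frac{6539}{176012359} \approx -3.7151 \cdot 10^{-5}$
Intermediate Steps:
$\frac{1}{-26920 + \frac{70084}{26156}} = \frac{1}{-26920 + 70084 \cdot \frac{1}{26156}} = \frac{1}{-26920 + \frac{17521}{6539}} = \frac{1}{- \frac{176012359}{6539}} = - \frac{6539}{176012359}$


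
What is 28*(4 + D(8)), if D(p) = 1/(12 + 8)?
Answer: 567/5 ≈ 113.40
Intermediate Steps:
D(p) = 1/20
28*(4 + D(8)) = 28*(4 + 1/20) = 28*(81/20) = 567/5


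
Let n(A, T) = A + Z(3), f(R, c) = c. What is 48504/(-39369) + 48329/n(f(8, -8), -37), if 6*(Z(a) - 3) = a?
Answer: -1268588446/118107 ≈ -10741.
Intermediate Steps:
Z(a) = 3 + a/6
n(A, T) = 7/2 + A (n(A, T) = A + (3 + (1/6)*3) = A + (3 + 1/2) = A + 7/2 = 7/2 + A)
48504/(-39369) + 48329/n(f(8, -8), -37) = 48504/(-39369) + 48329/(7/2 - 8) = 48504*(-1/39369) + 48329/(-9/2) = -16168/13123 + 48329*(-2/9) = -16168/13123 - 96658/9 = -1268588446/118107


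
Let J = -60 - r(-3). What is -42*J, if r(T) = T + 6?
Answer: 2646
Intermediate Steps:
r(T) = 6 + T
J = -63 (J = -60 - (6 - 3) = -60 - 1*3 = -60 - 3 = -63)
-42*J = -42*(-63) = 2646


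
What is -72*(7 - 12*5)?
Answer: 3816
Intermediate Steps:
-72*(7 - 12*5) = -72*(7 - 60) = -72*(-53) = 3816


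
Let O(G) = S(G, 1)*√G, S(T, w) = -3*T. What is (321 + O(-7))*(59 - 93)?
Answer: -10914 - 714*I*√7 ≈ -10914.0 - 1889.1*I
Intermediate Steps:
O(G) = -3*G^(3/2) (O(G) = (-3*G)*√G = -3*G^(3/2))
(321 + O(-7))*(59 - 93) = (321 - (-21)*I*√7)*(59 - 93) = (321 - (-21)*I*√7)*(-34) = (321 + 21*I*√7)*(-34) = -10914 - 714*I*√7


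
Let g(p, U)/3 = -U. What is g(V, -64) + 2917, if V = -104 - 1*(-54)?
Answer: 3109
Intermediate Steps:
V = -50 (V = -104 + 54 = -50)
g(p, U) = -3*U (g(p, U) = 3*(-U) = -3*U)
g(V, -64) + 2917 = -3*(-64) + 2917 = 192 + 2917 = 3109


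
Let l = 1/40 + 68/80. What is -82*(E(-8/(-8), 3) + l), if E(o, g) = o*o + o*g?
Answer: -1599/4 ≈ -399.75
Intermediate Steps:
l = 7/8 (l = 1*(1/40) + 68*(1/80) = 1/40 + 17/20 = 7/8 ≈ 0.87500)
E(o, g) = o² + g*o
-82*(E(-8/(-8), 3) + l) = -82*((-8/(-8))*(3 - 8/(-8)) + 7/8) = -82*((-8*(-⅛))*(3 - 8*(-⅛)) + 7/8) = -82*(1*(3 + 1) + 7/8) = -82*(1*4 + 7/8) = -82*(4 + 7/8) = -82*39/8 = -1599/4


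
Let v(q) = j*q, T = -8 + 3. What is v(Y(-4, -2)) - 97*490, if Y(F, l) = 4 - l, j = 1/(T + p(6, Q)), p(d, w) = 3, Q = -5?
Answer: -47533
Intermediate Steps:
T = -5
j = -½ (j = 1/(-5 + 3) = 1/(-2) = -½ ≈ -0.50000)
v(q) = -q/2
v(Y(-4, -2)) - 97*490 = -(4 - 1*(-2))/2 - 97*490 = -(4 + 2)/2 - 47530 = -½*6 - 47530 = -3 - 47530 = -47533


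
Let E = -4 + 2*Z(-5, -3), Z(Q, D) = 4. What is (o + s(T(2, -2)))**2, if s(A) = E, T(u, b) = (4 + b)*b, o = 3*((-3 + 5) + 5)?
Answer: 625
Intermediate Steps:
o = 21 (o = 3*(2 + 5) = 3*7 = 21)
T(u, b) = b*(4 + b)
E = 4 (E = -4 + 2*4 = -4 + 8 = 4)
s(A) = 4
(o + s(T(2, -2)))**2 = (21 + 4)**2 = 25**2 = 625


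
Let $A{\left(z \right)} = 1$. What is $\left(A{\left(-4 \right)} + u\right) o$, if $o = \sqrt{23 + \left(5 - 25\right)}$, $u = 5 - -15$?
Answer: $21 \sqrt{3} \approx 36.373$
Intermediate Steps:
$u = 20$ ($u = 5 + 15 = 20$)
$o = \sqrt{3}$ ($o = \sqrt{23 + \left(5 - 25\right)} = \sqrt{23 - 20} = \sqrt{3} \approx 1.732$)
$\left(A{\left(-4 \right)} + u\right) o = \left(1 + 20\right) \sqrt{3} = 21 \sqrt{3}$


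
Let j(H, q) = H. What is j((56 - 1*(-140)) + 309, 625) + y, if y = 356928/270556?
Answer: 239489/473 ≈ 506.32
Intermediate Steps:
y = 624/473 (y = 356928*(1/270556) = 624/473 ≈ 1.3192)
j((56 - 1*(-140)) + 309, 625) + y = ((56 - 1*(-140)) + 309) + 624/473 = ((56 + 140) + 309) + 624/473 = (196 + 309) + 624/473 = 505 + 624/473 = 239489/473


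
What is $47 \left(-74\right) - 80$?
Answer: $-3558$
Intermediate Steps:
$47 \left(-74\right) - 80 = -3478 - 80 = -3558$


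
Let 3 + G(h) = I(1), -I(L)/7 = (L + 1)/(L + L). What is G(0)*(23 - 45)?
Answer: 220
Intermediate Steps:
I(L) = -7*(1 + L)/(2*L) (I(L) = -7*(L + 1)/(L + L) = -7*(1 + L)/(2*L))
G(h) = -10 (G(h) = -3 + (7/2)*(-1 - 1*1)/1 = -3 + (7/2)*1*(-1 - 1) = -3 + (7/2)*1*(-2) = -3 - 7 = -10)
G(0)*(23 - 45) = -10*(23 - 45) = -10*(-22) = 220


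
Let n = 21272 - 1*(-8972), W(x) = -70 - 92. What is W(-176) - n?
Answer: -30406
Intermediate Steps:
W(x) = -162
n = 30244 (n = 21272 + 8972 = 30244)
W(-176) - n = -162 - 1*30244 = -162 - 30244 = -30406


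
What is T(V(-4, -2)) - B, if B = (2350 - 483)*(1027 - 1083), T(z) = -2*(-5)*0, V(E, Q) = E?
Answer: 104552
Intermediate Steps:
T(z) = 0 (T(z) = 10*0 = 0)
B = -104552 (B = 1867*(-56) = -104552)
T(V(-4, -2)) - B = 0 - 1*(-104552) = 0 + 104552 = 104552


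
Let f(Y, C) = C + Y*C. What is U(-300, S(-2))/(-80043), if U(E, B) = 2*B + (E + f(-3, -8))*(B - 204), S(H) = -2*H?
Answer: -18936/26681 ≈ -0.70972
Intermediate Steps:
f(Y, C) = C + C*Y
U(E, B) = 2*B + (-204 + B)*(16 + E) (U(E, B) = 2*B + (E - 8*(1 - 3))*(B - 204) = 2*B + (E - 8*(-2))*(-204 + B) = 2*B + (E + 16)*(-204 + B) = 2*B + (16 + E)*(-204 + B) = 2*B + (-204 + B)*(16 + E))
U(-300, S(-2))/(-80043) = (-3264 - 204*(-300) + 18*(-2*(-2)) - 2*(-2)*(-300))/(-80043) = (-3264 + 61200 + 18*4 + 4*(-300))*(-1/80043) = (-3264 + 61200 + 72 - 1200)*(-1/80043) = 56808*(-1/80043) = -18936/26681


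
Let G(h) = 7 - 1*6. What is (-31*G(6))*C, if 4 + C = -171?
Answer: 5425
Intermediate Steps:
C = -175 (C = -4 - 171 = -175)
G(h) = 1 (G(h) = 7 - 6 = 1)
(-31*G(6))*C = -31*1*(-175) = -31*(-175) = 5425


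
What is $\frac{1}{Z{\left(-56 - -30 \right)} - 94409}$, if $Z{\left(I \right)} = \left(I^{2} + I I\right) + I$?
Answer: $- \frac{1}{93083} \approx -1.0743 \cdot 10^{-5}$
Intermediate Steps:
$Z{\left(I \right)} = I + 2 I^{2}$ ($Z{\left(I \right)} = \left(I^{2} + I^{2}\right) + I = 2 I^{2} + I = I + 2 I^{2}$)
$\frac{1}{Z{\left(-56 - -30 \right)} - 94409} = \frac{1}{\left(-56 - -30\right) \left(1 + 2 \left(-56 - -30\right)\right) - 94409} = \frac{1}{\left(-56 + 30\right) \left(1 + 2 \left(-56 + 30\right)\right) - 94409} = \frac{1}{- 26 \left(1 + 2 \left(-26\right)\right) - 94409} = \frac{1}{- 26 \left(1 - 52\right) - 94409} = \frac{1}{\left(-26\right) \left(-51\right) - 94409} = \frac{1}{1326 - 94409} = \frac{1}{-93083} = - \frac{1}{93083}$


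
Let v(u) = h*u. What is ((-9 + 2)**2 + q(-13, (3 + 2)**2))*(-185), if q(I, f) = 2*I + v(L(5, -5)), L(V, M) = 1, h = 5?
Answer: -5180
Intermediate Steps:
v(u) = 5*u
q(I, f) = 5 + 2*I (q(I, f) = 2*I + 5*1 = 2*I + 5 = 5 + 2*I)
((-9 + 2)**2 + q(-13, (3 + 2)**2))*(-185) = ((-9 + 2)**2 + (5 + 2*(-13)))*(-185) = ((-7)**2 + (5 - 26))*(-185) = (49 - 21)*(-185) = 28*(-185) = -5180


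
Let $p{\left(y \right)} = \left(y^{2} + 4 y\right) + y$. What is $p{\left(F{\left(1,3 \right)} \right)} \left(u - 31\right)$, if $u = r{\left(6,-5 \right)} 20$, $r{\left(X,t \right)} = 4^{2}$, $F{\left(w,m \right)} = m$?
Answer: $6936$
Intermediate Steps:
$p{\left(y \right)} = y^{2} + 5 y$
$r{\left(X,t \right)} = 16$
$u = 320$ ($u = 16 \cdot 20 = 320$)
$p{\left(F{\left(1,3 \right)} \right)} \left(u - 31\right) = 3 \left(5 + 3\right) \left(320 - 31\right) = 3 \cdot 8 \cdot 289 = 24 \cdot 289 = 6936$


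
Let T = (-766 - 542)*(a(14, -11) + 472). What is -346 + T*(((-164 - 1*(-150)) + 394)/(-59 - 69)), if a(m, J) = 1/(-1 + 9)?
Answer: 117310361/64 ≈ 1.8330e+6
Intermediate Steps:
a(m, J) = 1/8
T = -1235079/2 (T = (-766 - 542)*(1/8 + 472) = -1308*3777/8 = -1235079/2 ≈ -6.1754e+5)
-346 + T*(((-164 - 1*(-150)) + 394)/(-59 - 69)) = -346 - 1235079*((-164 - 1*(-150)) + 394)/(2*(-59 - 69)) = -346 - 1235079*((-164 + 150) + 394)/(2*(-128)) = -346 - 1235079*(-14 + 394)*(-1)/(2*128) = -346 - 234665010*(-1)/128 = -346 - 1235079/2*(-95/32) = -346 + 117332505/64 = 117310361/64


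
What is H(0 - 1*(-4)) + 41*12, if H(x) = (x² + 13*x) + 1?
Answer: 561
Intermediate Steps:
H(x) = 1 + x² + 13*x
H(0 - 1*(-4)) + 41*12 = (1 + (0 - 1*(-4))² + 13*(0 - 1*(-4))) + 41*12 = (1 + (0 + 4)² + 13*(0 + 4)) + 492 = (1 + 4² + 13*4) + 492 = (1 + 16 + 52) + 492 = 69 + 492 = 561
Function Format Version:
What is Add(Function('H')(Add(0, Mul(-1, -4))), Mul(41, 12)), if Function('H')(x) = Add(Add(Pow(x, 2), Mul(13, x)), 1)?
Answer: 561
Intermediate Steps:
Function('H')(x) = Add(1, Pow(x, 2), Mul(13, x))
Add(Function('H')(Add(0, Mul(-1, -4))), Mul(41, 12)) = Add(Add(1, Pow(Add(0, Mul(-1, -4)), 2), Mul(13, Add(0, Mul(-1, -4)))), Mul(41, 12)) = Add(Add(1, Pow(Add(0, 4), 2), Mul(13, Add(0, 4))), 492) = Add(Add(1, Pow(4, 2), Mul(13, 4)), 492) = Add(Add(1, 16, 52), 492) = Add(69, 492) = 561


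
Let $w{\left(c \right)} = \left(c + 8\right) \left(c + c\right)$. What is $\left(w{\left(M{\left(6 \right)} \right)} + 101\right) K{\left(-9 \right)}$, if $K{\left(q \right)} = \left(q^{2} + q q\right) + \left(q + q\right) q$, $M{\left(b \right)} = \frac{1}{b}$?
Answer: $33606$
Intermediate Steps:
$K{\left(q \right)} = 4 q^{2}$ ($K{\left(q \right)} = \left(q^{2} + q^{2}\right) + 2 q q = 2 q^{2} + 2 q^{2} = 4 q^{2}$)
$w{\left(c \right)} = 2 c \left(8 + c\right)$ ($w{\left(c \right)} = \left(8 + c\right) 2 c = 2 c \left(8 + c\right)$)
$\left(w{\left(M{\left(6 \right)} \right)} + 101\right) K{\left(-9 \right)} = \left(\frac{2 \left(8 + \frac{1}{6}\right)}{6} + 101\right) 4 \left(-9\right)^{2} = \left(2 \cdot \frac{1}{6} \left(8 + \frac{1}{6}\right) + 101\right) 4 \cdot 81 = \left(2 \cdot \frac{1}{6} \cdot \frac{49}{6} + 101\right) 324 = \left(\frac{49}{18} + 101\right) 324 = \frac{1867}{18} \cdot 324 = 33606$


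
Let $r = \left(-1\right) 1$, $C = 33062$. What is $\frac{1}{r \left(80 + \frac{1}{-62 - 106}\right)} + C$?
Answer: $\frac{444320050}{13439} \approx 33062.0$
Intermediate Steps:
$r = -1$
$\frac{1}{r \left(80 + \frac{1}{-62 - 106}\right)} + C = \frac{1}{\left(-1\right) \left(80 + \frac{1}{-62 - 106}\right)} + 33062 = \frac{1}{\left(-1\right) \left(80 + \frac{1}{-168}\right)} + 33062 = \frac{1}{\left(-1\right) \left(80 - \frac{1}{168}\right)} + 33062 = \frac{1}{\left(-1\right) \frac{13439}{168}} + 33062 = \frac{1}{- \frac{13439}{168}} + 33062 = - \frac{168}{13439} + 33062 = \frac{444320050}{13439}$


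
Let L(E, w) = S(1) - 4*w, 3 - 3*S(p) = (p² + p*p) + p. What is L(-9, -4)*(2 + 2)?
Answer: 64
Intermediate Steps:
S(p) = 1 - 2*p²/3 - p/3 (S(p) = 1 - ((p² + p*p) + p)/3 = 1 - ((p² + p²) + p)/3 = 1 - (2*p² + p)/3 = 1 - (p + 2*p²)/3 = 1 + (-2*p²/3 - p/3) = 1 - 2*p²/3 - p/3)
L(E, w) = -4*w (L(E, w) = (1 - ⅔*1² - ⅓*1) - 4*w = (1 - ⅔*1 - ⅓) - 4*w = (1 - ⅔ - ⅓) - 4*w = 0 - 4*w = -4*w)
L(-9, -4)*(2 + 2) = (-4*(-4))*(2 + 2) = 16*4 = 64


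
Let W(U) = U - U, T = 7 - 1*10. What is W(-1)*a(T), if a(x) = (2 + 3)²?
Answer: 0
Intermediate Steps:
T = -3 (T = 7 - 10 = -3)
a(x) = 25 (a(x) = 5² = 25)
W(U) = 0
W(-1)*a(T) = 0*25 = 0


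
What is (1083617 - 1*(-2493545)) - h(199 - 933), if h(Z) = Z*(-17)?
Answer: 3564684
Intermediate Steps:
h(Z) = -17*Z
(1083617 - 1*(-2493545)) - h(199 - 933) = (1083617 - 1*(-2493545)) - (-17)*(199 - 933) = (1083617 + 2493545) - (-17)*(-734) = 3577162 - 1*12478 = 3577162 - 12478 = 3564684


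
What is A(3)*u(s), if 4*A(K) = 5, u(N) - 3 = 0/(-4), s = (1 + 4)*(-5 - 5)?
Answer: 15/4 ≈ 3.7500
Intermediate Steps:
s = -50 (s = 5*(-10) = -50)
u(N) = 3 (u(N) = 3 + 0/(-4) = 3 + 0*(-¼) = 3 + 0 = 3)
A(K) = 5/4 (A(K) = (¼)*5 = 5/4)
A(3)*u(s) = (5/4)*3 = 15/4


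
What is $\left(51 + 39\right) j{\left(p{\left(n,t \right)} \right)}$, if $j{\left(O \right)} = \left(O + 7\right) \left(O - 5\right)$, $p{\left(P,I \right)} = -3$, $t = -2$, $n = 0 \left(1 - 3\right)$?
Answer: $-2880$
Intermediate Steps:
$n = 0$ ($n = 0 \left(-2\right) = 0$)
$j{\left(O \right)} = \left(-5 + O\right) \left(7 + O\right)$ ($j{\left(O \right)} = \left(7 + O\right) \left(-5 + O\right) = \left(-5 + O\right) \left(7 + O\right)$)
$\left(51 + 39\right) j{\left(p{\left(n,t \right)} \right)} = \left(51 + 39\right) \left(-35 + \left(-3\right)^{2} + 2 \left(-3\right)\right) = 90 \left(-35 + 9 - 6\right) = 90 \left(-32\right) = -2880$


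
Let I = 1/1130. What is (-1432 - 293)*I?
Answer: -345/226 ≈ -1.5265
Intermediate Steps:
I = 1/1130 ≈ 0.00088496
(-1432 - 293)*I = (-1432 - 293)*(1/1130) = -1725*1/1130 = -345/226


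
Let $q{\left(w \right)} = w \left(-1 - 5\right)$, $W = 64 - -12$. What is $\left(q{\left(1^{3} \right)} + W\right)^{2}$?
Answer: $4900$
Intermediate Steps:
$W = 76$ ($W = 64 + 12 = 76$)
$q{\left(w \right)} = - 6 w$ ($q{\left(w \right)} = w \left(-6\right) = - 6 w$)
$\left(q{\left(1^{3} \right)} + W\right)^{2} = \left(- 6 \cdot 1^{3} + 76\right)^{2} = \left(\left(-6\right) 1 + 76\right)^{2} = \left(-6 + 76\right)^{2} = 70^{2} = 4900$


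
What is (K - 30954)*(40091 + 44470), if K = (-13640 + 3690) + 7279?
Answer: -2843363625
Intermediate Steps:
K = -2671 (K = -9950 + 7279 = -2671)
(K - 30954)*(40091 + 44470) = (-2671 - 30954)*(40091 + 44470) = -33625*84561 = -2843363625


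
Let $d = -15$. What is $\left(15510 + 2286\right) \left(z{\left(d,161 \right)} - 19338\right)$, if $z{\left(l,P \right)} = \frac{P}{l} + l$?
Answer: $- \frac{1722984992}{5} \approx -3.446 \cdot 10^{8}$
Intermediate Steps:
$z{\left(l,P \right)} = l + \frac{P}{l}$ ($z{\left(l,P \right)} = \frac{P}{l} + l = l + \frac{P}{l}$)
$\left(15510 + 2286\right) \left(z{\left(d,161 \right)} - 19338\right) = \left(15510 + 2286\right) \left(\left(-15 + \frac{161}{-15}\right) - 19338\right) = 17796 \left(\left(-15 + 161 \left(- \frac{1}{15}\right)\right) - 19338\right) = 17796 \left(\left(-15 - \frac{161}{15}\right) - 19338\right) = 17796 \left(- \frac{386}{15} - 19338\right) = 17796 \left(- \frac{290456}{15}\right) = - \frac{1722984992}{5}$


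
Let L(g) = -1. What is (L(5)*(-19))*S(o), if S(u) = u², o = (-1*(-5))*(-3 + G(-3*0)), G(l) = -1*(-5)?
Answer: 1900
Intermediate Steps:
G(l) = 5
o = 10 (o = (-1*(-5))*(-3 + 5) = 5*2 = 10)
(L(5)*(-19))*S(o) = -1*(-19)*10² = 19*100 = 1900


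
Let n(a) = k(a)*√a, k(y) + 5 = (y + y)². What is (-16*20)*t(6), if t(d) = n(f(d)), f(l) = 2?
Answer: -3520*√2 ≈ -4978.0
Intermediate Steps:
k(y) = -5 + 4*y² (k(y) = -5 + (y + y)² = -5 + (2*y)² = -5 + 4*y²)
n(a) = √a*(-5 + 4*a²) (n(a) = (-5 + 4*a²)*√a = √a*(-5 + 4*a²))
t(d) = 11*√2 (t(d) = √2*(-5 + 4*2²) = √2*(-5 + 4*4) = √2*(-5 + 16) = √2*11 = 11*√2)
(-16*20)*t(6) = (-16*20)*(11*√2) = -3520*√2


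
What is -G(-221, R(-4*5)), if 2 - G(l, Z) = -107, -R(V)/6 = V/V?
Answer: -109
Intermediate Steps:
R(V) = -6 (R(V) = -6*V/V = -6*1 = -6)
G(l, Z) = 109 (G(l, Z) = 2 - 1*(-107) = 2 + 107 = 109)
-G(-221, R(-4*5)) = -1*109 = -109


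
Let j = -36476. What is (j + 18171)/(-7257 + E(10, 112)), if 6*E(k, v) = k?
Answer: 54915/21766 ≈ 2.5230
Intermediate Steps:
E(k, v) = k/6
(j + 18171)/(-7257 + E(10, 112)) = (-36476 + 18171)/(-7257 + (⅙)*10) = -18305/(-7257 + 5/3) = -18305/(-21766/3) = -18305*(-3/21766) = 54915/21766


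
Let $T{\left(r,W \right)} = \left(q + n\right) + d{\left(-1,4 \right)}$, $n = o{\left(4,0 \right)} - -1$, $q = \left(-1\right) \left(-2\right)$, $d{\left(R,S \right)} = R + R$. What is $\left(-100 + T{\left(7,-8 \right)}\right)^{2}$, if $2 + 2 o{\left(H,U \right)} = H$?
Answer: $9604$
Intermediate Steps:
$o{\left(H,U \right)} = -1 + \frac{H}{2}$
$d{\left(R,S \right)} = 2 R$
$q = 2$
$n = 2$ ($n = \left(-1 + \frac{1}{2} \cdot 4\right) - -1 = \left(-1 + 2\right) + 1 = 1 + 1 = 2$)
$T{\left(r,W \right)} = 2$ ($T{\left(r,W \right)} = \left(2 + 2\right) + 2 \left(-1\right) = 4 - 2 = 2$)
$\left(-100 + T{\left(7,-8 \right)}\right)^{2} = \left(-100 + 2\right)^{2} = \left(-98\right)^{2} = 9604$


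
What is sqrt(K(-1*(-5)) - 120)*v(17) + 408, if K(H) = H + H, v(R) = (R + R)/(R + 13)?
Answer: 408 + 17*I*sqrt(110)/15 ≈ 408.0 + 11.887*I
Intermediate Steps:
v(R) = 2*R/(13 + R) (v(R) = (2*R)/(13 + R) = 2*R/(13 + R))
K(H) = 2*H
sqrt(K(-1*(-5)) - 120)*v(17) + 408 = sqrt(2*(-1*(-5)) - 120)*(2*17/(13 + 17)) + 408 = sqrt(2*5 - 120)*(2*17/30) + 408 = sqrt(10 - 120)*(2*17*(1/30)) + 408 = sqrt(-110)*(17/15) + 408 = (I*sqrt(110))*(17/15) + 408 = 17*I*sqrt(110)/15 + 408 = 408 + 17*I*sqrt(110)/15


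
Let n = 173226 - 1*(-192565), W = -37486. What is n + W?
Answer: 328305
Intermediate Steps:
n = 365791 (n = 173226 + 192565 = 365791)
n + W = 365791 - 37486 = 328305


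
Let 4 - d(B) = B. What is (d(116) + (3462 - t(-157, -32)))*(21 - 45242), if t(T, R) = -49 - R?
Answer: -152259107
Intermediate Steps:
d(B) = 4 - B
(d(116) + (3462 - t(-157, -32)))*(21 - 45242) = ((4 - 1*116) + (3462 - (-49 - 1*(-32))))*(21 - 45242) = ((4 - 116) + (3462 - (-49 + 32)))*(-45221) = (-112 + (3462 - 1*(-17)))*(-45221) = (-112 + (3462 + 17))*(-45221) = (-112 + 3479)*(-45221) = 3367*(-45221) = -152259107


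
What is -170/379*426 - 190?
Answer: -144430/379 ≈ -381.08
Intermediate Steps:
-170/379*426 - 190 = -72420/379 - 190 = -144430/379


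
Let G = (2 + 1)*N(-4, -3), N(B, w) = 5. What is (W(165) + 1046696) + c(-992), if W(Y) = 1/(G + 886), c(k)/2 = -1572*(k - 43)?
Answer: 3874963137/901 ≈ 4.3007e+6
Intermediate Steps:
c(k) = 135192 - 3144*k (c(k) = 2*(-1572*(k - 43)) = 2*(-1572*(-43 + k)) = 2*(67596 - 1572*k) = 135192 - 3144*k)
G = 15 (G = (2 + 1)*5 = 3*5 = 15)
W(Y) = 1/901 (W(Y) = 1/(15 + 886) = 1/901)
(W(165) + 1046696) + c(-992) = (1/901 + 1046696) + (135192 - 3144*(-992)) = 943073097/901 + (135192 + 3118848) = 943073097/901 + 3254040 = 3874963137/901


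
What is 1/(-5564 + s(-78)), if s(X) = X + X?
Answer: -1/5720 ≈ -0.00017483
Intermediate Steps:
s(X) = 2*X
1/(-5564 + s(-78)) = 1/(-5564 + 2*(-78)) = 1/(-5564 - 156) = 1/(-5720) = -1/5720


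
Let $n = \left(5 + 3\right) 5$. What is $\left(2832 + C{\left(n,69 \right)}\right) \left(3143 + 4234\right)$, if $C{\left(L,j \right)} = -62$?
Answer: $20434290$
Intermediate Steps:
$n = 40$ ($n = 8 \cdot 5 = 40$)
$\left(2832 + C{\left(n,69 \right)}\right) \left(3143 + 4234\right) = \left(2832 - 62\right) \left(3143 + 4234\right) = 2770 \cdot 7377 = 20434290$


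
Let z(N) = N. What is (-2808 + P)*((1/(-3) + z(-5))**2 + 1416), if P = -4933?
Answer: -100633000/9 ≈ -1.1181e+7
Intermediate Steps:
(-2808 + P)*((1/(-3) + z(-5))**2 + 1416) = (-2808 - 4933)*((1/(-3) - 5)**2 + 1416) = -7741*((-1/3 - 5)**2 + 1416) = -7741*((-16/3)**2 + 1416) = -7741*(256/9 + 1416) = -7741*13000/9 = -100633000/9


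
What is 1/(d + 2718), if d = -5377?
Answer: -1/2659 ≈ -0.00037608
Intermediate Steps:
1/(d + 2718) = 1/(-5377 + 2718) = 1/(-2659) = -1/2659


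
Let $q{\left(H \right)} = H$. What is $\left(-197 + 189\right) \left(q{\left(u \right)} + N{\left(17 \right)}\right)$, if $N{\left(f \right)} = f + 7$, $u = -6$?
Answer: $-144$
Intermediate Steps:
$N{\left(f \right)} = 7 + f$
$\left(-197 + 189\right) \left(q{\left(u \right)} + N{\left(17 \right)}\right) = \left(-197 + 189\right) \left(-6 + \left(7 + 17\right)\right) = - 8 \left(-6 + 24\right) = \left(-8\right) 18 = -144$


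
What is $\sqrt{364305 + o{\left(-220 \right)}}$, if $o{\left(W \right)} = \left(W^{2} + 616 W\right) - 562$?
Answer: $\sqrt{276623} \approx 525.95$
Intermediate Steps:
$o{\left(W \right)} = -562 + W^{2} + 616 W$
$\sqrt{364305 + o{\left(-220 \right)}} = \sqrt{364305 + \left(-562 + \left(-220\right)^{2} + 616 \left(-220\right)\right)} = \sqrt{364305 - 87682} = \sqrt{276623}$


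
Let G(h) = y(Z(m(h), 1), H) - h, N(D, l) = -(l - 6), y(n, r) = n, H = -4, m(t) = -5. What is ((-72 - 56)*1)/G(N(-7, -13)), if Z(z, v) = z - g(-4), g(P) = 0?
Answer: 16/3 ≈ 5.3333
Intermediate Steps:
Z(z, v) = z (Z(z, v) = z - 1*0 = z + 0 = z)
N(D, l) = 6 - l (N(D, l) = -(-6 + l) = 6 - l)
G(h) = -5 - h
((-72 - 56)*1)/G(N(-7, -13)) = ((-72 - 56)*1)/(-5 - (6 - 1*(-13))) = (-128*1)/(-5 - (6 + 13)) = -128/(-5 - 1*19) = -128/(-5 - 19) = -128/(-24) = -128*(-1/24) = 16/3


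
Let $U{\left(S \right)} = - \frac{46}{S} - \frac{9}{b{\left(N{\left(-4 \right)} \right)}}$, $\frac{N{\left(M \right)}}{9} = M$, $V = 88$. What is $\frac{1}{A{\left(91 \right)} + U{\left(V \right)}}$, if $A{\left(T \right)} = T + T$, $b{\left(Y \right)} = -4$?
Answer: $\frac{11}{2021} \approx 0.0054429$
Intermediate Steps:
$N{\left(M \right)} = 9 M$
$A{\left(T \right)} = 2 T$
$U{\left(S \right)} = \frac{9}{4} - \frac{46}{S}$ ($U{\left(S \right)} = - \frac{46}{S} - \frac{9}{-4} = - \frac{46}{S} - - \frac{9}{4} = - \frac{46}{S} + \frac{9}{4} = \frac{9}{4} - \frac{46}{S}$)
$\frac{1}{A{\left(91 \right)} + U{\left(V \right)}} = \frac{1}{2 \cdot 91 + \left(\frac{9}{4} - \frac{46}{88}\right)} = \frac{1}{182 + \left(\frac{9}{4} - \frac{23}{44}\right)} = \frac{1}{182 + \frac{19}{11}} = \frac{1}{\frac{2021}{11}} = \frac{11}{2021}$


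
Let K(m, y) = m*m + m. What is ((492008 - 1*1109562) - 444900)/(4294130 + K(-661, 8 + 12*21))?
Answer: -531227/2365195 ≈ -0.22460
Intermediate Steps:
K(m, y) = m + m² (K(m, y) = m² + m = m + m²)
((492008 - 1*1109562) - 444900)/(4294130 + K(-661, 8 + 12*21)) = ((492008 - 1*1109562) - 444900)/(4294130 - 661*(1 - 661)) = ((492008 - 1109562) - 444900)/(4294130 - 661*(-660)) = (-617554 - 444900)/(4294130 + 436260) = -1062454/4730390 = -1062454*1/4730390 = -531227/2365195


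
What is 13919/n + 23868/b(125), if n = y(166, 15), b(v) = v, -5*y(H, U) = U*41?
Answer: 1195889/15375 ≈ 77.781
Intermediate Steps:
y(H, U) = -41*U/5 (y(H, U) = -U*41/5 = -41*U/5)
n = -123 (n = -41/5*15 = -123)
13919/n + 23868/b(125) = 13919/(-123) + 23868/125 = 13919*(-1/123) + 23868*(1/125) = -13919/123 + 23868/125 = 1195889/15375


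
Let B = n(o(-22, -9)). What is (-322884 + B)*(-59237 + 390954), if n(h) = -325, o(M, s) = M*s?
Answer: -107213919853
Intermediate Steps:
B = -325
(-322884 + B)*(-59237 + 390954) = (-322884 - 325)*(-59237 + 390954) = -323209*331717 = -107213919853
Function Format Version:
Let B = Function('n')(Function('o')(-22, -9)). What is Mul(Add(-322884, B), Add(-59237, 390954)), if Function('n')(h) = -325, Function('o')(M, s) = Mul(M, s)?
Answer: -107213919853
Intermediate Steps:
B = -325
Mul(Add(-322884, B), Add(-59237, 390954)) = Mul(Add(-322884, -325), Add(-59237, 390954)) = Mul(-323209, 331717) = -107213919853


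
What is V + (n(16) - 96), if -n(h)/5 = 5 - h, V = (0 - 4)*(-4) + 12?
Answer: -13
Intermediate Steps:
V = 28 (V = -4*(-4) + 12 = 16 + 12 = 28)
n(h) = -25 + 5*h (n(h) = -5*(5 - h) = -25 + 5*h)
V + (n(16) - 96) = 28 + ((-25 + 5*16) - 96) = 28 + ((-25 + 80) - 96) = 28 + (55 - 96) = 28 - 41 = -13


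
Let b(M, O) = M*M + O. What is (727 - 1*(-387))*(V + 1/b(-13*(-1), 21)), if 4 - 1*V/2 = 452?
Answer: -94823123/95 ≈ -9.9814e+5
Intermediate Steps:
b(M, O) = O + M² (b(M, O) = M² + O = O + M²)
V = -896 (V = 8 - 2*452 = 8 - 904 = -896)
(727 - 1*(-387))*(V + 1/b(-13*(-1), 21)) = (727 - 1*(-387))*(-896 + 1/(21 + (-13*(-1))²)) = (727 + 387)*(-896 + 1/(21 + 13²)) = 1114*(-896 + 1/(21 + 169)) = 1114*(-896 + 1/190) = 1114*(-170239/190) = -94823123/95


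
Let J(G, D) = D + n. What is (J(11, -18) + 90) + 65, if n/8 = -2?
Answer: 121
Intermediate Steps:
n = -16 (n = 8*(-2) = -16)
J(G, D) = -16 + D (J(G, D) = D - 16 = -16 + D)
(J(11, -18) + 90) + 65 = ((-16 - 18) + 90) + 65 = (-34 + 90) + 65 = 56 + 65 = 121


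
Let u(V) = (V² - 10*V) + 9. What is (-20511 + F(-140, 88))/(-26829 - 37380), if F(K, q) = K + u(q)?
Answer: 13778/64209 ≈ 0.21458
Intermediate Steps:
u(V) = 9 + V² - 10*V
F(K, q) = 9 + K + q² - 10*q (F(K, q) = K + (9 + q² - 10*q) = 9 + K + q² - 10*q)
(-20511 + F(-140, 88))/(-26829 - 37380) = (-20511 + (9 - 140 + 88² - 10*88))/(-26829 - 37380) = (-20511 + (9 - 140 + 7744 - 880))/(-64209) = (-20511 + 6733)*(-1/64209) = -13778*(-1/64209) = 13778/64209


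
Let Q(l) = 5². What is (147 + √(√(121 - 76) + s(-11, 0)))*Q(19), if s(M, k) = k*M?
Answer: 3675 + 25*√3*5^(¼) ≈ 3739.8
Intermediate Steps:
Q(l) = 25
s(M, k) = M*k
(147 + √(√(121 - 76) + s(-11, 0)))*Q(19) = (147 + √(√(121 - 76) - 11*0))*25 = (147 + √(√45 + 0))*25 = (147 + √(3*√5 + 0))*25 = (147 + √(3*√5))*25 = (147 + √3*5^(¼))*25 = 3675 + 25*√3*5^(¼)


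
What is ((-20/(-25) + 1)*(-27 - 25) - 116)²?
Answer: 1098304/25 ≈ 43932.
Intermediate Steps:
((-20/(-25) + 1)*(-27 - 25) - 116)² = ((-20*(-1/25) + 1)*(-52) - 116)² = ((⅘ + 1)*(-52) - 116)² = ((9/5)*(-52) - 116)² = (-468/5 - 116)² = (-1048/5)² = 1098304/25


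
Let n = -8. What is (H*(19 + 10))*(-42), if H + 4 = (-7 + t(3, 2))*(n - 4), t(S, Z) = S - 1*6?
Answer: -141288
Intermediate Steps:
t(S, Z) = -6 + S (t(S, Z) = S - 6 = -6 + S)
H = 116 (H = -4 + (-7 + (-6 + 3))*(-8 - 4) = -4 + (-7 - 3)*(-12) = -4 - 10*(-12) = -4 + 120 = 116)
(H*(19 + 10))*(-42) = (116*(19 + 10))*(-42) = (116*29)*(-42) = 3364*(-42) = -141288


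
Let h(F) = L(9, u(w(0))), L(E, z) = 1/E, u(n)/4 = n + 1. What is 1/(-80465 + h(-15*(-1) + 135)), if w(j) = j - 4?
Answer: -9/724184 ≈ -1.2428e-5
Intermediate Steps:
w(j) = -4 + j
u(n) = 4 + 4*n (u(n) = 4*(n + 1) = 4*(1 + n) = 4 + 4*n)
h(F) = ⅑ (h(F) = 1/9 = ⅑)
1/(-80465 + h(-15*(-1) + 135)) = 1/(-80465 + ⅑) = 1/(-724184/9) = -9/724184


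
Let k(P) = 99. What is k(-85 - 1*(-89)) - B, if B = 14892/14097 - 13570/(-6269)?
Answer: 2821460323/29458031 ≈ 95.779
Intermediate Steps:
B = 94884746/29458031 (B = 14892*(1/14097) - 13570*(-1/6269) = 4964/4699 + 13570/6269 = 94884746/29458031 ≈ 3.2210)
k(-85 - 1*(-89)) - B = 99 - 1*94884746/29458031 = 99 - 94884746/29458031 = 2821460323/29458031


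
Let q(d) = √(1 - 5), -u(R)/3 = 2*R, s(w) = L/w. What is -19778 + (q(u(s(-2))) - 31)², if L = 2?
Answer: -18821 - 124*I ≈ -18821.0 - 124.0*I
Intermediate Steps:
s(w) = 2/w
u(R) = -6*R
q(d) = 2*I (q(d) = √(-4) = 2*I)
-19778 + (q(u(s(-2))) - 31)² = -19778 + (2*I - 31)² = -19778 + (-31 + 2*I)²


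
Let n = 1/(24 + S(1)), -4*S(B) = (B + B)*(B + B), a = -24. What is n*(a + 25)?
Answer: 1/23 ≈ 0.043478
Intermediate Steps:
S(B) = -B² (S(B) = -(B + B)*(B + B)/4 = -2*B*2*B/4 = -B²)
n = 1/23 (n = 1/(24 - 1*1²) = 1/(24 - 1*1) = 1/(24 - 1) = 1/23 ≈ 0.043478)
n*(a + 25) = (-24 + 25)/23 = (1/23)*1 = 1/23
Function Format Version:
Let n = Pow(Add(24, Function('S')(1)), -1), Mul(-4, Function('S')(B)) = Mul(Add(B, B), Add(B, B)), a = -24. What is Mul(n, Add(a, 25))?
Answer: Rational(1, 23) ≈ 0.043478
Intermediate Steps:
Function('S')(B) = Mul(-1, Pow(B, 2)) (Function('S')(B) = Mul(Rational(-1, 4), Mul(Add(B, B), Add(B, B))) = Mul(Rational(-1, 4), Mul(Mul(2, B), Mul(2, B))) = Mul(Rational(-1, 4), Mul(4, Pow(B, 2))) = Mul(-1, Pow(B, 2)))
n = Rational(1, 23) (n = Pow(Add(24, Mul(-1, Pow(1, 2))), -1) = Pow(Add(24, Mul(-1, 1)), -1) = Pow(Add(24, -1), -1) = Pow(23, -1) = Rational(1, 23) ≈ 0.043478)
Mul(n, Add(a, 25)) = Mul(Rational(1, 23), Add(-24, 25)) = Mul(Rational(1, 23), 1) = Rational(1, 23)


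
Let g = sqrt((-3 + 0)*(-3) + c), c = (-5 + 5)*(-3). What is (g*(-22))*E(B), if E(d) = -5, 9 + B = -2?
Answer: 330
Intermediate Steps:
B = -11 (B = -9 - 2 = -11)
c = 0 (c = 0*(-3) = 0)
g = 3 (g = sqrt((-3 + 0)*(-3) + 0) = sqrt(-3*(-3) + 0) = sqrt(9 + 0) = sqrt(9) = 3)
(g*(-22))*E(B) = (3*(-22))*(-5) = -66*(-5) = 330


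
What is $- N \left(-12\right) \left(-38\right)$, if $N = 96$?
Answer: $-43776$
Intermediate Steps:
$- N \left(-12\right) \left(-38\right) = - 96 \left(-12\right) \left(-38\right) = - \left(-1152\right) \left(-38\right) = \left(-1\right) 43776 = -43776$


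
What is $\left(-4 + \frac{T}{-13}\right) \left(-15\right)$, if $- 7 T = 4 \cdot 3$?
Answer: $\frac{5280}{91} \approx 58.022$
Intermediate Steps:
$T = - \frac{12}{7}$ ($T = - \frac{4 \cdot 3}{7} = \left(- \frac{1}{7}\right) 12 = - \frac{12}{7} \approx -1.7143$)
$\left(-4 + \frac{T}{-13}\right) \left(-15\right) = \left(-4 - \frac{12}{7 \left(-13\right)}\right) \left(-15\right) = \left(-4 - - \frac{12}{91}\right) \left(-15\right) = \left(-4 + \frac{12}{91}\right) \left(-15\right) = \left(- \frac{352}{91}\right) \left(-15\right) = \frac{5280}{91}$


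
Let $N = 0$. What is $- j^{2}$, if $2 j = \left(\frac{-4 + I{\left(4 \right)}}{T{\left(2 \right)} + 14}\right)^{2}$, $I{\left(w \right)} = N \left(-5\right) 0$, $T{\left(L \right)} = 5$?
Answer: $- \frac{64}{130321} \approx -0.00049109$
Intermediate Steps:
$I{\left(w \right)} = 0$ ($I{\left(w \right)} = 0 \left(-5\right) 0 = 0 \cdot 0 = 0$)
$j = \frac{8}{361}$ ($j = \frac{\left(\frac{-4 + 0}{5 + 14}\right)^{2}}{2} = \frac{\left(- \frac{4}{19}\right)^{2}}{2} = \frac{1}{2} \cdot \frac{16}{361} = \frac{8}{361} \approx 0.022161$)
$- j^{2} = - \left(\frac{8}{361}\right)^{2} = \left(-1\right) \frac{64}{130321} = - \frac{64}{130321}$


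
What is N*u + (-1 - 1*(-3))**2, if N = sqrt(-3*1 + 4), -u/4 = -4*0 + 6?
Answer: -20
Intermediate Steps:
u = -24 (u = -4*(-4*0 + 6) = -4*(0 + 6) = -4*6 = -24)
N = 1 (N = sqrt(-3 + 4) = sqrt(1) = 1)
N*u + (-1 - 1*(-3))**2 = 1*(-24) + (-1 - 1*(-3))**2 = -24 + (-1 + 3)**2 = -24 + 2**2 = -24 + 4 = -20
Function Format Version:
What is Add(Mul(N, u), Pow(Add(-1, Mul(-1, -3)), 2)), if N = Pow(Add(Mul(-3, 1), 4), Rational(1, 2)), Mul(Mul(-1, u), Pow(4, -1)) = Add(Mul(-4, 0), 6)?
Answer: -20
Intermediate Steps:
u = -24 (u = Mul(-4, Add(Mul(-4, 0), 6)) = Mul(-4, Add(0, 6)) = Mul(-4, 6) = -24)
N = 1 (N = Pow(Add(-3, 4), Rational(1, 2)) = Pow(1, Rational(1, 2)) = 1)
Add(Mul(N, u), Pow(Add(-1, Mul(-1, -3)), 2)) = Add(Mul(1, -24), Pow(Add(-1, Mul(-1, -3)), 2)) = Add(-24, Pow(Add(-1, 3), 2)) = Add(-24, Pow(2, 2)) = Add(-24, 4) = -20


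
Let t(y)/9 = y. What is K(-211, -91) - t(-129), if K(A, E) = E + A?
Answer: 859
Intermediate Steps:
t(y) = 9*y
K(A, E) = A + E
K(-211, -91) - t(-129) = (-211 - 91) - 9*(-129) = -302 - 1*(-1161) = -302 + 1161 = 859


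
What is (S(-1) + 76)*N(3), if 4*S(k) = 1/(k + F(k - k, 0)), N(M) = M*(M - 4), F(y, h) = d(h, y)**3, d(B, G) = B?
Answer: -909/4 ≈ -227.25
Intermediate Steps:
F(y, h) = h**3
N(M) = M*(-4 + M)
S(k) = 1/(4*k) (S(k) = 1/(4*(k + 0**3)) = 1/(4*(k + 0)) = 1/(4*k))
(S(-1) + 76)*N(3) = ((1/4)/(-1) + 76)*(3*(-4 + 3)) = ((1/4)*(-1) + 76)*(3*(-1)) = (-1/4 + 76)*(-3) = (303/4)*(-3) = -909/4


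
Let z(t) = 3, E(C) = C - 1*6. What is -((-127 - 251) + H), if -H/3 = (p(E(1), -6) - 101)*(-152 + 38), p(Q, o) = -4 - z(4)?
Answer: 37314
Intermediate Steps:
E(C) = -6 + C (E(C) = C - 6 = -6 + C)
p(Q, o) = -7 (p(Q, o) = -4 - 1*3 = -4 - 3 = -7)
H = -36936 (H = -3*(-7 - 101)*(-152 + 38) = -(-324)*(-114) = -3*12312 = -36936)
-((-127 - 251) + H) = -((-127 - 251) - 36936) = -(-378 - 36936) = -1*(-37314) = 37314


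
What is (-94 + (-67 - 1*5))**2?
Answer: 27556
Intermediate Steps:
(-94 + (-67 - 1*5))**2 = (-94 + (-67 - 5))**2 = (-94 - 72)**2 = (-166)**2 = 27556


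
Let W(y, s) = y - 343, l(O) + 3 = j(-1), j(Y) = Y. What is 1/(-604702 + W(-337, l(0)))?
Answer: -1/605382 ≈ -1.6518e-6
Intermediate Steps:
l(O) = -4 (l(O) = -3 - 1 = -4)
W(y, s) = -343 + y
1/(-604702 + W(-337, l(0))) = 1/(-604702 + (-343 - 337)) = 1/(-604702 - 680) = 1/(-605382) = -1/605382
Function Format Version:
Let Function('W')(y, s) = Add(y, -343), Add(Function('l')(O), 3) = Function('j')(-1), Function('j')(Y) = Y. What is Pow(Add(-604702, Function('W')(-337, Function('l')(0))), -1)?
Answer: Rational(-1, 605382) ≈ -1.6518e-6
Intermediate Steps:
Function('l')(O) = -4 (Function('l')(O) = Add(-3, -1) = -4)
Function('W')(y, s) = Add(-343, y)
Pow(Add(-604702, Function('W')(-337, Function('l')(0))), -1) = Pow(Add(-604702, Add(-343, -337)), -1) = Pow(Add(-604702, -680), -1) = Pow(-605382, -1) = Rational(-1, 605382)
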